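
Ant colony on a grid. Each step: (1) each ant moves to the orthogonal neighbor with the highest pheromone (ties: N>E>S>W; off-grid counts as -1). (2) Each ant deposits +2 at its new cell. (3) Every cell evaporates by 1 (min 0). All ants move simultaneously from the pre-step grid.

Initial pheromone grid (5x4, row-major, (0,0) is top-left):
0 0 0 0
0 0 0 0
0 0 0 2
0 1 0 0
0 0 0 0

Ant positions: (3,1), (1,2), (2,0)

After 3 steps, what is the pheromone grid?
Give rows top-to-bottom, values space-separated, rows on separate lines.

After step 1: ants at (2,1),(0,2),(1,0)
  0 0 1 0
  1 0 0 0
  0 1 0 1
  0 0 0 0
  0 0 0 0
After step 2: ants at (1,1),(0,3),(0,0)
  1 0 0 1
  0 1 0 0
  0 0 0 0
  0 0 0 0
  0 0 0 0
After step 3: ants at (0,1),(1,3),(0,1)
  0 3 0 0
  0 0 0 1
  0 0 0 0
  0 0 0 0
  0 0 0 0

0 3 0 0
0 0 0 1
0 0 0 0
0 0 0 0
0 0 0 0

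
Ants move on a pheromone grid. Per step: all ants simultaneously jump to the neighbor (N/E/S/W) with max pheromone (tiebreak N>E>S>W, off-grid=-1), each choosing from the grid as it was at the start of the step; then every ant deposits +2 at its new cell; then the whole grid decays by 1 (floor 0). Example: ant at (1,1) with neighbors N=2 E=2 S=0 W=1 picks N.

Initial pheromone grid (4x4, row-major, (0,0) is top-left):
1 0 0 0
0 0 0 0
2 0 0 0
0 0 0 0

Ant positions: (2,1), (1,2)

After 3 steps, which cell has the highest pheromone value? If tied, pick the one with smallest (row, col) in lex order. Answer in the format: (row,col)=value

Answer: (2,0)=3

Derivation:
Step 1: ant0:(2,1)->W->(2,0) | ant1:(1,2)->N->(0,2)
  grid max=3 at (2,0)
Step 2: ant0:(2,0)->N->(1,0) | ant1:(0,2)->E->(0,3)
  grid max=2 at (2,0)
Step 3: ant0:(1,0)->S->(2,0) | ant1:(0,3)->S->(1,3)
  grid max=3 at (2,0)
Final grid:
  0 0 0 0
  0 0 0 1
  3 0 0 0
  0 0 0 0
Max pheromone 3 at (2,0)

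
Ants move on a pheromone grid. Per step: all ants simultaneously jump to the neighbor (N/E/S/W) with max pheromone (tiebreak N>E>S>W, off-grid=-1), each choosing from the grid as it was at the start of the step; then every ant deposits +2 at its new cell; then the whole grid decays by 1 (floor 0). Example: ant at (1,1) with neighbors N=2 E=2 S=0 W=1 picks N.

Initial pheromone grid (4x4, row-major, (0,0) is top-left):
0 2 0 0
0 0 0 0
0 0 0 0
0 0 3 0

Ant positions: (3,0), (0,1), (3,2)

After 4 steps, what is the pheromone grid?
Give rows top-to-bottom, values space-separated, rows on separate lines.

After step 1: ants at (2,0),(0,2),(2,2)
  0 1 1 0
  0 0 0 0
  1 0 1 0
  0 0 2 0
After step 2: ants at (1,0),(0,1),(3,2)
  0 2 0 0
  1 0 0 0
  0 0 0 0
  0 0 3 0
After step 3: ants at (0,0),(0,2),(2,2)
  1 1 1 0
  0 0 0 0
  0 0 1 0
  0 0 2 0
After step 4: ants at (0,1),(0,1),(3,2)
  0 4 0 0
  0 0 0 0
  0 0 0 0
  0 0 3 0

0 4 0 0
0 0 0 0
0 0 0 0
0 0 3 0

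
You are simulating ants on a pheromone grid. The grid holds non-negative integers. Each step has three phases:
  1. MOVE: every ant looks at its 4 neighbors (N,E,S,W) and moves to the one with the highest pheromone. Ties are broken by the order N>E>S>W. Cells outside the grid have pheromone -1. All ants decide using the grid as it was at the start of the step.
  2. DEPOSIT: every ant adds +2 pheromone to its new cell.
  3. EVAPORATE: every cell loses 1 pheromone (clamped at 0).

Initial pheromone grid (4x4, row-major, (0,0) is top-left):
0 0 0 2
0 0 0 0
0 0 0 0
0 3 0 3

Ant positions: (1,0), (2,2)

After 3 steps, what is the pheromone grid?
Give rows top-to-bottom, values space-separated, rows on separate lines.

After step 1: ants at (0,0),(1,2)
  1 0 0 1
  0 0 1 0
  0 0 0 0
  0 2 0 2
After step 2: ants at (0,1),(0,2)
  0 1 1 0
  0 0 0 0
  0 0 0 0
  0 1 0 1
After step 3: ants at (0,2),(0,1)
  0 2 2 0
  0 0 0 0
  0 0 0 0
  0 0 0 0

0 2 2 0
0 0 0 0
0 0 0 0
0 0 0 0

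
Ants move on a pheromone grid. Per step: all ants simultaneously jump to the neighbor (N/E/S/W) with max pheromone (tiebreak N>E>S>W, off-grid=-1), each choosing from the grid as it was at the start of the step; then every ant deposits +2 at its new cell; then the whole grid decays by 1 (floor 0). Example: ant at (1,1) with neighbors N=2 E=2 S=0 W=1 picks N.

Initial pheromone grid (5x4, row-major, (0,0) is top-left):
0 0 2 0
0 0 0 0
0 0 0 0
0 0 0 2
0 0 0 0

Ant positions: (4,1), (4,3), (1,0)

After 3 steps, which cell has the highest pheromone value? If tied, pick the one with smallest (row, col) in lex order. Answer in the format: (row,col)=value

Step 1: ant0:(4,1)->N->(3,1) | ant1:(4,3)->N->(3,3) | ant2:(1,0)->N->(0,0)
  grid max=3 at (3,3)
Step 2: ant0:(3,1)->N->(2,1) | ant1:(3,3)->N->(2,3) | ant2:(0,0)->E->(0,1)
  grid max=2 at (3,3)
Step 3: ant0:(2,1)->N->(1,1) | ant1:(2,3)->S->(3,3) | ant2:(0,1)->E->(0,2)
  grid max=3 at (3,3)
Final grid:
  0 0 1 0
  0 1 0 0
  0 0 0 0
  0 0 0 3
  0 0 0 0
Max pheromone 3 at (3,3)

Answer: (3,3)=3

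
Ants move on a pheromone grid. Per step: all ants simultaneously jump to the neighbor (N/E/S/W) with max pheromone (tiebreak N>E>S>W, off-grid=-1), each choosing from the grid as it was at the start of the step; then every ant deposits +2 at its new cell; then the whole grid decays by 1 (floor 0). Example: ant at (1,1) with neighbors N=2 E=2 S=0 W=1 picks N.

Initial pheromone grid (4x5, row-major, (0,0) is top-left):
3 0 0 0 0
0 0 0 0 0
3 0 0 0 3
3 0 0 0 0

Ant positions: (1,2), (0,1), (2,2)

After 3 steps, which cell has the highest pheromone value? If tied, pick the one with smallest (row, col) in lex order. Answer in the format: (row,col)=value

Step 1: ant0:(1,2)->N->(0,2) | ant1:(0,1)->W->(0,0) | ant2:(2,2)->N->(1,2)
  grid max=4 at (0,0)
Step 2: ant0:(0,2)->S->(1,2) | ant1:(0,0)->E->(0,1) | ant2:(1,2)->N->(0,2)
  grid max=3 at (0,0)
Step 3: ant0:(1,2)->N->(0,2) | ant1:(0,1)->W->(0,0) | ant2:(0,2)->S->(1,2)
  grid max=4 at (0,0)
Final grid:
  4 0 3 0 0
  0 0 3 0 0
  0 0 0 0 0
  0 0 0 0 0
Max pheromone 4 at (0,0)

Answer: (0,0)=4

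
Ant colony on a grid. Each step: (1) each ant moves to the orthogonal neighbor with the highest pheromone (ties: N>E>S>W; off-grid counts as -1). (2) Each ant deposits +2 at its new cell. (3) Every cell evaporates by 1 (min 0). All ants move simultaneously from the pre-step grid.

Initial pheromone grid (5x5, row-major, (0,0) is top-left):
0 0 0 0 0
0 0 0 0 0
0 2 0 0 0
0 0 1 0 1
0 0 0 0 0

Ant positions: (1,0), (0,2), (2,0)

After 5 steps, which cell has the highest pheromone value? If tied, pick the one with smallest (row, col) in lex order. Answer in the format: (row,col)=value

Step 1: ant0:(1,0)->N->(0,0) | ant1:(0,2)->E->(0,3) | ant2:(2,0)->E->(2,1)
  grid max=3 at (2,1)
Step 2: ant0:(0,0)->E->(0,1) | ant1:(0,3)->E->(0,4) | ant2:(2,1)->N->(1,1)
  grid max=2 at (2,1)
Step 3: ant0:(0,1)->S->(1,1) | ant1:(0,4)->S->(1,4) | ant2:(1,1)->S->(2,1)
  grid max=3 at (2,1)
Step 4: ant0:(1,1)->S->(2,1) | ant1:(1,4)->N->(0,4) | ant2:(2,1)->N->(1,1)
  grid max=4 at (2,1)
Step 5: ant0:(2,1)->N->(1,1) | ant1:(0,4)->S->(1,4) | ant2:(1,1)->S->(2,1)
  grid max=5 at (2,1)
Final grid:
  0 0 0 0 0
  0 4 0 0 1
  0 5 0 0 0
  0 0 0 0 0
  0 0 0 0 0
Max pheromone 5 at (2,1)

Answer: (2,1)=5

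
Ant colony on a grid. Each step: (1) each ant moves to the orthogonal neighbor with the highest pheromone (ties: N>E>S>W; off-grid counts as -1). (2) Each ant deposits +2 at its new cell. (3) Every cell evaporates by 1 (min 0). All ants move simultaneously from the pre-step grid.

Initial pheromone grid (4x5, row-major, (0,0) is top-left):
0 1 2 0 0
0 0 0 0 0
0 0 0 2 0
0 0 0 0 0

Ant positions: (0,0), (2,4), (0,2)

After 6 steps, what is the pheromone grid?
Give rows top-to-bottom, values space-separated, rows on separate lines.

After step 1: ants at (0,1),(2,3),(0,1)
  0 4 1 0 0
  0 0 0 0 0
  0 0 0 3 0
  0 0 0 0 0
After step 2: ants at (0,2),(1,3),(0,2)
  0 3 4 0 0
  0 0 0 1 0
  0 0 0 2 0
  0 0 0 0 0
After step 3: ants at (0,1),(2,3),(0,1)
  0 6 3 0 0
  0 0 0 0 0
  0 0 0 3 0
  0 0 0 0 0
After step 4: ants at (0,2),(1,3),(0,2)
  0 5 6 0 0
  0 0 0 1 0
  0 0 0 2 0
  0 0 0 0 0
After step 5: ants at (0,1),(2,3),(0,1)
  0 8 5 0 0
  0 0 0 0 0
  0 0 0 3 0
  0 0 0 0 0
After step 6: ants at (0,2),(1,3),(0,2)
  0 7 8 0 0
  0 0 0 1 0
  0 0 0 2 0
  0 0 0 0 0

0 7 8 0 0
0 0 0 1 0
0 0 0 2 0
0 0 0 0 0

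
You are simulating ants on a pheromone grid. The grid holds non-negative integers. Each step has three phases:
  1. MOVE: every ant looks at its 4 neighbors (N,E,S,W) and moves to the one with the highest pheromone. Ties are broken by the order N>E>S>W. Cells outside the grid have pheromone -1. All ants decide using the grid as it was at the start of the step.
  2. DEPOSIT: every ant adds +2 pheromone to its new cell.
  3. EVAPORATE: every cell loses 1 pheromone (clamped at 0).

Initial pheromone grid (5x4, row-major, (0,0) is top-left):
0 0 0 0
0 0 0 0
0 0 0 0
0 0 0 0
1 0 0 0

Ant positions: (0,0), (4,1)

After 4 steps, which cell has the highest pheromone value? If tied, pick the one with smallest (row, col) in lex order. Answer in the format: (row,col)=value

Step 1: ant0:(0,0)->E->(0,1) | ant1:(4,1)->W->(4,0)
  grid max=2 at (4,0)
Step 2: ant0:(0,1)->E->(0,2) | ant1:(4,0)->N->(3,0)
  grid max=1 at (0,2)
Step 3: ant0:(0,2)->E->(0,3) | ant1:(3,0)->S->(4,0)
  grid max=2 at (4,0)
Step 4: ant0:(0,3)->S->(1,3) | ant1:(4,0)->N->(3,0)
  grid max=1 at (1,3)
Final grid:
  0 0 0 0
  0 0 0 1
  0 0 0 0
  1 0 0 0
  1 0 0 0
Max pheromone 1 at (1,3)

Answer: (1,3)=1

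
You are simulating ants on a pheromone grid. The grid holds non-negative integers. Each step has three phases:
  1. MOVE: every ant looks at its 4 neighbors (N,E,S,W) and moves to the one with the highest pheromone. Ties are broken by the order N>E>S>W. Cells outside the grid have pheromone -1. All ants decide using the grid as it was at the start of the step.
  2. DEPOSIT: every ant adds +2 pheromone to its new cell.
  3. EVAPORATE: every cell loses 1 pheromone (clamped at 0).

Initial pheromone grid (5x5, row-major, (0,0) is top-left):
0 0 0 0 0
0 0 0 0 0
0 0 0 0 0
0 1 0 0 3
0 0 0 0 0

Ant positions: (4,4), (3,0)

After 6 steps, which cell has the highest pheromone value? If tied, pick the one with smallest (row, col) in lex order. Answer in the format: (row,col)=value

Answer: (3,4)=3

Derivation:
Step 1: ant0:(4,4)->N->(3,4) | ant1:(3,0)->E->(3,1)
  grid max=4 at (3,4)
Step 2: ant0:(3,4)->N->(2,4) | ant1:(3,1)->N->(2,1)
  grid max=3 at (3,4)
Step 3: ant0:(2,4)->S->(3,4) | ant1:(2,1)->S->(3,1)
  grid max=4 at (3,4)
Step 4: ant0:(3,4)->N->(2,4) | ant1:(3,1)->N->(2,1)
  grid max=3 at (3,4)
Step 5: ant0:(2,4)->S->(3,4) | ant1:(2,1)->S->(3,1)
  grid max=4 at (3,4)
Step 6: ant0:(3,4)->N->(2,4) | ant1:(3,1)->N->(2,1)
  grid max=3 at (3,4)
Final grid:
  0 0 0 0 0
  0 0 0 0 0
  0 1 0 0 1
  0 1 0 0 3
  0 0 0 0 0
Max pheromone 3 at (3,4)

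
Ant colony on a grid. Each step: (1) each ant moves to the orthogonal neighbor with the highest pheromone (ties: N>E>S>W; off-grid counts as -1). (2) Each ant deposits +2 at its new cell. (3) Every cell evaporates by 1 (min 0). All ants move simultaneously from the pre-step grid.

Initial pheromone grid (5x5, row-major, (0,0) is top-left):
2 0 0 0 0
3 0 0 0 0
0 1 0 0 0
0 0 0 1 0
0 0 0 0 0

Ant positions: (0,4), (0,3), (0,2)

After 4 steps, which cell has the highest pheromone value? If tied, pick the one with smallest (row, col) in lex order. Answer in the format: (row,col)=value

Step 1: ant0:(0,4)->S->(1,4) | ant1:(0,3)->E->(0,4) | ant2:(0,2)->E->(0,3)
  grid max=2 at (1,0)
Step 2: ant0:(1,4)->N->(0,4) | ant1:(0,4)->S->(1,4) | ant2:(0,3)->E->(0,4)
  grid max=4 at (0,4)
Step 3: ant0:(0,4)->S->(1,4) | ant1:(1,4)->N->(0,4) | ant2:(0,4)->S->(1,4)
  grid max=5 at (0,4)
Step 4: ant0:(1,4)->N->(0,4) | ant1:(0,4)->S->(1,4) | ant2:(1,4)->N->(0,4)
  grid max=8 at (0,4)
Final grid:
  0 0 0 0 8
  0 0 0 0 6
  0 0 0 0 0
  0 0 0 0 0
  0 0 0 0 0
Max pheromone 8 at (0,4)

Answer: (0,4)=8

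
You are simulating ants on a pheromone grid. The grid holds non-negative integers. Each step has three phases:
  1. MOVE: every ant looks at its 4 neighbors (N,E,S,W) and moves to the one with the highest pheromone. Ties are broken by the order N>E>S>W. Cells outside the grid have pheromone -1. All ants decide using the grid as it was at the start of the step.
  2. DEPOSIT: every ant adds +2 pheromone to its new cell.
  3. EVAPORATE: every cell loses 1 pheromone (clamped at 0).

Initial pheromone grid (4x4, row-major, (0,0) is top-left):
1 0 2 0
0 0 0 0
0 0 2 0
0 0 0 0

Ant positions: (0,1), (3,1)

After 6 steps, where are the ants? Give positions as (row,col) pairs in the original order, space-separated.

Step 1: ant0:(0,1)->E->(0,2) | ant1:(3,1)->N->(2,1)
  grid max=3 at (0,2)
Step 2: ant0:(0,2)->E->(0,3) | ant1:(2,1)->E->(2,2)
  grid max=2 at (0,2)
Step 3: ant0:(0,3)->W->(0,2) | ant1:(2,2)->N->(1,2)
  grid max=3 at (0,2)
Step 4: ant0:(0,2)->S->(1,2) | ant1:(1,2)->N->(0,2)
  grid max=4 at (0,2)
Step 5: ant0:(1,2)->N->(0,2) | ant1:(0,2)->S->(1,2)
  grid max=5 at (0,2)
Step 6: ant0:(0,2)->S->(1,2) | ant1:(1,2)->N->(0,2)
  grid max=6 at (0,2)

(1,2) (0,2)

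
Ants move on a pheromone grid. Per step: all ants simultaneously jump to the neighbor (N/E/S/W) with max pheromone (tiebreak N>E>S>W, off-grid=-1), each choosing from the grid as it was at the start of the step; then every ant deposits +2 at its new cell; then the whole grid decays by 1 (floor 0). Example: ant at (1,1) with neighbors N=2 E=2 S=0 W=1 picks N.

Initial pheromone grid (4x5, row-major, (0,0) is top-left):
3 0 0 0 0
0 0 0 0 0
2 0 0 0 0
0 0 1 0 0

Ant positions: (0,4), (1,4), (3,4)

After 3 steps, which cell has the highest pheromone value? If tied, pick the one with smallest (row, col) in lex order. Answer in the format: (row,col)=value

Step 1: ant0:(0,4)->S->(1,4) | ant1:(1,4)->N->(0,4) | ant2:(3,4)->N->(2,4)
  grid max=2 at (0,0)
Step 2: ant0:(1,4)->N->(0,4) | ant1:(0,4)->S->(1,4) | ant2:(2,4)->N->(1,4)
  grid max=4 at (1,4)
Step 3: ant0:(0,4)->S->(1,4) | ant1:(1,4)->N->(0,4) | ant2:(1,4)->N->(0,4)
  grid max=5 at (0,4)
Final grid:
  0 0 0 0 5
  0 0 0 0 5
  0 0 0 0 0
  0 0 0 0 0
Max pheromone 5 at (0,4)

Answer: (0,4)=5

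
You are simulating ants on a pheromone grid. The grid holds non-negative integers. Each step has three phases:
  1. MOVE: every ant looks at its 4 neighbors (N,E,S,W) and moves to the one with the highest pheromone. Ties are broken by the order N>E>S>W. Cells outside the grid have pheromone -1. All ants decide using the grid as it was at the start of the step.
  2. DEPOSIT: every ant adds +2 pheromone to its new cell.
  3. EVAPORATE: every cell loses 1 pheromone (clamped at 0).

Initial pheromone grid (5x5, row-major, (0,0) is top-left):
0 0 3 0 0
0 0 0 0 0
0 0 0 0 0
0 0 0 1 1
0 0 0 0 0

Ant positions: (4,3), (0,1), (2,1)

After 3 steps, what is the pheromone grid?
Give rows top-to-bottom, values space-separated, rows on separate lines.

After step 1: ants at (3,3),(0,2),(1,1)
  0 0 4 0 0
  0 1 0 0 0
  0 0 0 0 0
  0 0 0 2 0
  0 0 0 0 0
After step 2: ants at (2,3),(0,3),(0,1)
  0 1 3 1 0
  0 0 0 0 0
  0 0 0 1 0
  0 0 0 1 0
  0 0 0 0 0
After step 3: ants at (3,3),(0,2),(0,2)
  0 0 6 0 0
  0 0 0 0 0
  0 0 0 0 0
  0 0 0 2 0
  0 0 0 0 0

0 0 6 0 0
0 0 0 0 0
0 0 0 0 0
0 0 0 2 0
0 0 0 0 0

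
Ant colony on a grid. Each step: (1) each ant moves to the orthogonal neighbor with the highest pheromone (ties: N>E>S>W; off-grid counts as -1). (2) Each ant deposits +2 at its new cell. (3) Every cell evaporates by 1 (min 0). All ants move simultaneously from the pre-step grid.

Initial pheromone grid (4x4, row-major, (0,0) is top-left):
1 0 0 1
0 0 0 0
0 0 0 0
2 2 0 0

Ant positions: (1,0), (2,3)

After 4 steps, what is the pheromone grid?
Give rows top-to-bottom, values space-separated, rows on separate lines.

After step 1: ants at (0,0),(1,3)
  2 0 0 0
  0 0 0 1
  0 0 0 0
  1 1 0 0
After step 2: ants at (0,1),(0,3)
  1 1 0 1
  0 0 0 0
  0 0 0 0
  0 0 0 0
After step 3: ants at (0,0),(1,3)
  2 0 0 0
  0 0 0 1
  0 0 0 0
  0 0 0 0
After step 4: ants at (0,1),(0,3)
  1 1 0 1
  0 0 0 0
  0 0 0 0
  0 0 0 0

1 1 0 1
0 0 0 0
0 0 0 0
0 0 0 0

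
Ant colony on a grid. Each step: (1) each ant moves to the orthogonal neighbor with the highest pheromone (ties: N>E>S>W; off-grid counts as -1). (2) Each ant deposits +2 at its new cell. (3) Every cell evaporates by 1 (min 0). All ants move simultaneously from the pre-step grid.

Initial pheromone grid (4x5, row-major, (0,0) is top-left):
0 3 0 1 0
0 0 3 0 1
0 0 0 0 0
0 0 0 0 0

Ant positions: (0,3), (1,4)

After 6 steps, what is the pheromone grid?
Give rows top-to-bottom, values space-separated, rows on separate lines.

After step 1: ants at (0,4),(0,4)
  0 2 0 0 3
  0 0 2 0 0
  0 0 0 0 0
  0 0 0 0 0
After step 2: ants at (1,4),(1,4)
  0 1 0 0 2
  0 0 1 0 3
  0 0 0 0 0
  0 0 0 0 0
After step 3: ants at (0,4),(0,4)
  0 0 0 0 5
  0 0 0 0 2
  0 0 0 0 0
  0 0 0 0 0
After step 4: ants at (1,4),(1,4)
  0 0 0 0 4
  0 0 0 0 5
  0 0 0 0 0
  0 0 0 0 0
After step 5: ants at (0,4),(0,4)
  0 0 0 0 7
  0 0 0 0 4
  0 0 0 0 0
  0 0 0 0 0
After step 6: ants at (1,4),(1,4)
  0 0 0 0 6
  0 0 0 0 7
  0 0 0 0 0
  0 0 0 0 0

0 0 0 0 6
0 0 0 0 7
0 0 0 0 0
0 0 0 0 0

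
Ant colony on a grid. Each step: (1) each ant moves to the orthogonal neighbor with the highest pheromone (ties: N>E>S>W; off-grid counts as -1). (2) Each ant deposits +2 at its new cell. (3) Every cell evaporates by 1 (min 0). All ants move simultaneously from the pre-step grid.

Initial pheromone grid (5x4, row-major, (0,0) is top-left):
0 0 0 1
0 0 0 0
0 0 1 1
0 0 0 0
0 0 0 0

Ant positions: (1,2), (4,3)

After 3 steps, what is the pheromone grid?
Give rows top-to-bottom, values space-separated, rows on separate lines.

After step 1: ants at (2,2),(3,3)
  0 0 0 0
  0 0 0 0
  0 0 2 0
  0 0 0 1
  0 0 0 0
After step 2: ants at (1,2),(2,3)
  0 0 0 0
  0 0 1 0
  0 0 1 1
  0 0 0 0
  0 0 0 0
After step 3: ants at (2,2),(2,2)
  0 0 0 0
  0 0 0 0
  0 0 4 0
  0 0 0 0
  0 0 0 0

0 0 0 0
0 0 0 0
0 0 4 0
0 0 0 0
0 0 0 0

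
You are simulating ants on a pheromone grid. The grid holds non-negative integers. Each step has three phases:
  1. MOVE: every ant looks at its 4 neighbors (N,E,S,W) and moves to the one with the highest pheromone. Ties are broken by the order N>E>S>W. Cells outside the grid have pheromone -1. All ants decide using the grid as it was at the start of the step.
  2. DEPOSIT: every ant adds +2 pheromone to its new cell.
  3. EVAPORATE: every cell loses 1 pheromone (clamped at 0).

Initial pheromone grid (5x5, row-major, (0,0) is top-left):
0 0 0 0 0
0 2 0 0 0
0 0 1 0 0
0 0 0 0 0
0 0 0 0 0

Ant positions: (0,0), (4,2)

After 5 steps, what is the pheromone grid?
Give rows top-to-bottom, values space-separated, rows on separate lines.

After step 1: ants at (0,1),(3,2)
  0 1 0 0 0
  0 1 0 0 0
  0 0 0 0 0
  0 0 1 0 0
  0 0 0 0 0
After step 2: ants at (1,1),(2,2)
  0 0 0 0 0
  0 2 0 0 0
  0 0 1 0 0
  0 0 0 0 0
  0 0 0 0 0
After step 3: ants at (0,1),(1,2)
  0 1 0 0 0
  0 1 1 0 0
  0 0 0 0 0
  0 0 0 0 0
  0 0 0 0 0
After step 4: ants at (1,1),(1,1)
  0 0 0 0 0
  0 4 0 0 0
  0 0 0 0 0
  0 0 0 0 0
  0 0 0 0 0
After step 5: ants at (0,1),(0,1)
  0 3 0 0 0
  0 3 0 0 0
  0 0 0 0 0
  0 0 0 0 0
  0 0 0 0 0

0 3 0 0 0
0 3 0 0 0
0 0 0 0 0
0 0 0 0 0
0 0 0 0 0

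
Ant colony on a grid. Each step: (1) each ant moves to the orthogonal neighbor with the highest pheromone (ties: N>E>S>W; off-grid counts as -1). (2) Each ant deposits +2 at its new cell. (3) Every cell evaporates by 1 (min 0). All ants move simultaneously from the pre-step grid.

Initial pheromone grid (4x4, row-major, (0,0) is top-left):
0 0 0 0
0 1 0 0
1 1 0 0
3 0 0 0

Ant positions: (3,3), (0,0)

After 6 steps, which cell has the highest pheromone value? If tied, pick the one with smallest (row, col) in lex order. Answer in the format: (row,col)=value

Step 1: ant0:(3,3)->N->(2,3) | ant1:(0,0)->E->(0,1)
  grid max=2 at (3,0)
Step 2: ant0:(2,3)->N->(1,3) | ant1:(0,1)->E->(0,2)
  grid max=1 at (0,2)
Step 3: ant0:(1,3)->N->(0,3) | ant1:(0,2)->E->(0,3)
  grid max=3 at (0,3)
Step 4: ant0:(0,3)->S->(1,3) | ant1:(0,3)->S->(1,3)
  grid max=3 at (1,3)
Step 5: ant0:(1,3)->N->(0,3) | ant1:(1,3)->N->(0,3)
  grid max=5 at (0,3)
Step 6: ant0:(0,3)->S->(1,3) | ant1:(0,3)->S->(1,3)
  grid max=5 at (1,3)
Final grid:
  0 0 0 4
  0 0 0 5
  0 0 0 0
  0 0 0 0
Max pheromone 5 at (1,3)

Answer: (1,3)=5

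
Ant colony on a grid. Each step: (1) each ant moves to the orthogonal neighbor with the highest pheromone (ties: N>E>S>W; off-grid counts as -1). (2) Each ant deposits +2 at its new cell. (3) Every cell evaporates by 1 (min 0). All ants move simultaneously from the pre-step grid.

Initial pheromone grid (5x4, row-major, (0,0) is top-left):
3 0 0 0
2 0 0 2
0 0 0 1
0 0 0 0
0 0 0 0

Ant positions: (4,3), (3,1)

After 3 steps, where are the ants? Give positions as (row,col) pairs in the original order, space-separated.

Step 1: ant0:(4,3)->N->(3,3) | ant1:(3,1)->N->(2,1)
  grid max=2 at (0,0)
Step 2: ant0:(3,3)->N->(2,3) | ant1:(2,1)->N->(1,1)
  grid max=1 at (0,0)
Step 3: ant0:(2,3)->N->(1,3) | ant1:(1,1)->N->(0,1)
  grid max=1 at (0,1)

(1,3) (0,1)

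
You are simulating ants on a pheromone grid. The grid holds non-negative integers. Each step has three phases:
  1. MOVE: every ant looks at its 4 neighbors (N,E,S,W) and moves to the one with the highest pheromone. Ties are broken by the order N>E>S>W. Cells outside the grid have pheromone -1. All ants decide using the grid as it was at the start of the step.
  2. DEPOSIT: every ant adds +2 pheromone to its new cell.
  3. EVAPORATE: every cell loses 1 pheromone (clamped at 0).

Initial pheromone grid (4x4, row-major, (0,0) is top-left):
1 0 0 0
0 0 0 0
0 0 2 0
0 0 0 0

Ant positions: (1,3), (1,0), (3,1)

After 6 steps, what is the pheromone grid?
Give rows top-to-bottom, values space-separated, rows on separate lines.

After step 1: ants at (0,3),(0,0),(2,1)
  2 0 0 1
  0 0 0 0
  0 1 1 0
  0 0 0 0
After step 2: ants at (1,3),(0,1),(2,2)
  1 1 0 0
  0 0 0 1
  0 0 2 0
  0 0 0 0
After step 3: ants at (0,3),(0,0),(1,2)
  2 0 0 1
  0 0 1 0
  0 0 1 0
  0 0 0 0
After step 4: ants at (1,3),(0,1),(2,2)
  1 1 0 0
  0 0 0 1
  0 0 2 0
  0 0 0 0
After step 5: ants at (0,3),(0,0),(1,2)
  2 0 0 1
  0 0 1 0
  0 0 1 0
  0 0 0 0
After step 6: ants at (1,3),(0,1),(2,2)
  1 1 0 0
  0 0 0 1
  0 0 2 0
  0 0 0 0

1 1 0 0
0 0 0 1
0 0 2 0
0 0 0 0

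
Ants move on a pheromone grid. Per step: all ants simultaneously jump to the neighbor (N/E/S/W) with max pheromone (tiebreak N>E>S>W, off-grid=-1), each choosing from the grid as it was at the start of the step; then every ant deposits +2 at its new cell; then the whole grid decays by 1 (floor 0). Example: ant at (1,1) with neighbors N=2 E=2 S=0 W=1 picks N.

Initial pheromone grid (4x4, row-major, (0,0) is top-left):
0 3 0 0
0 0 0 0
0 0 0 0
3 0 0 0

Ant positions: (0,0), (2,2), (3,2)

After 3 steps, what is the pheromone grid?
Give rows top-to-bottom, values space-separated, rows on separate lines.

After step 1: ants at (0,1),(1,2),(2,2)
  0 4 0 0
  0 0 1 0
  0 0 1 0
  2 0 0 0
After step 2: ants at (0,2),(2,2),(1,2)
  0 3 1 0
  0 0 2 0
  0 0 2 0
  1 0 0 0
After step 3: ants at (0,1),(1,2),(2,2)
  0 4 0 0
  0 0 3 0
  0 0 3 0
  0 0 0 0

0 4 0 0
0 0 3 0
0 0 3 0
0 0 0 0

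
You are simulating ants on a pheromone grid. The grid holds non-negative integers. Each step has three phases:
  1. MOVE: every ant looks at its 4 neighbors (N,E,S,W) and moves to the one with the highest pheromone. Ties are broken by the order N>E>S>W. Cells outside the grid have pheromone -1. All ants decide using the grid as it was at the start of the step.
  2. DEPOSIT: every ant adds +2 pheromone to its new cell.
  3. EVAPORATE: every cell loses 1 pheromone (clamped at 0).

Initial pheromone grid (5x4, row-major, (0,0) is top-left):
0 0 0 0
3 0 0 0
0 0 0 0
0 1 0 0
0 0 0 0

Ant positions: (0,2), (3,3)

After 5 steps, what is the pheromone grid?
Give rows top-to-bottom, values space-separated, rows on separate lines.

After step 1: ants at (0,3),(2,3)
  0 0 0 1
  2 0 0 0
  0 0 0 1
  0 0 0 0
  0 0 0 0
After step 2: ants at (1,3),(1,3)
  0 0 0 0
  1 0 0 3
  0 0 0 0
  0 0 0 0
  0 0 0 0
After step 3: ants at (0,3),(0,3)
  0 0 0 3
  0 0 0 2
  0 0 0 0
  0 0 0 0
  0 0 0 0
After step 4: ants at (1,3),(1,3)
  0 0 0 2
  0 0 0 5
  0 0 0 0
  0 0 0 0
  0 0 0 0
After step 5: ants at (0,3),(0,3)
  0 0 0 5
  0 0 0 4
  0 0 0 0
  0 0 0 0
  0 0 0 0

0 0 0 5
0 0 0 4
0 0 0 0
0 0 0 0
0 0 0 0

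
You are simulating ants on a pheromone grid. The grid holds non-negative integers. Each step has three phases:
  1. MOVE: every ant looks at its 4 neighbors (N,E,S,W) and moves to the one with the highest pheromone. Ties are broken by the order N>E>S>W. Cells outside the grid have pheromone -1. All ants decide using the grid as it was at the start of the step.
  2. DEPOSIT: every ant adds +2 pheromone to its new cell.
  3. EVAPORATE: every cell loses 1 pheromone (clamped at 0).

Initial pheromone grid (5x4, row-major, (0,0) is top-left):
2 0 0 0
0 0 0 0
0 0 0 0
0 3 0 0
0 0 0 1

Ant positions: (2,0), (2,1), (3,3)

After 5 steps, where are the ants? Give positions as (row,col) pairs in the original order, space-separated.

Step 1: ant0:(2,0)->N->(1,0) | ant1:(2,1)->S->(3,1) | ant2:(3,3)->S->(4,3)
  grid max=4 at (3,1)
Step 2: ant0:(1,0)->N->(0,0) | ant1:(3,1)->N->(2,1) | ant2:(4,3)->N->(3,3)
  grid max=3 at (3,1)
Step 3: ant0:(0,0)->E->(0,1) | ant1:(2,1)->S->(3,1) | ant2:(3,3)->S->(4,3)
  grid max=4 at (3,1)
Step 4: ant0:(0,1)->W->(0,0) | ant1:(3,1)->N->(2,1) | ant2:(4,3)->N->(3,3)
  grid max=3 at (3,1)
Step 5: ant0:(0,0)->E->(0,1) | ant1:(2,1)->S->(3,1) | ant2:(3,3)->S->(4,3)
  grid max=4 at (3,1)

(0,1) (3,1) (4,3)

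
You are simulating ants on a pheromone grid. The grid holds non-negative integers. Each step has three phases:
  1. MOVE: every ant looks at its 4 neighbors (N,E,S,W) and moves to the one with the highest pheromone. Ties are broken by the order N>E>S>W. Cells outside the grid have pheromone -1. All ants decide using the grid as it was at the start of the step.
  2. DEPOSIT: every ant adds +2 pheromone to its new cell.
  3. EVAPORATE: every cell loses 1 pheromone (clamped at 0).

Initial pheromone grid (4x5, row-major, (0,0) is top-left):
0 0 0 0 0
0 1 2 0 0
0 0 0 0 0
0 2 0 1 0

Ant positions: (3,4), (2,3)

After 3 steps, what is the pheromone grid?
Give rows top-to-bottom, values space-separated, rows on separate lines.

After step 1: ants at (3,3),(3,3)
  0 0 0 0 0
  0 0 1 0 0
  0 0 0 0 0
  0 1 0 4 0
After step 2: ants at (2,3),(2,3)
  0 0 0 0 0
  0 0 0 0 0
  0 0 0 3 0
  0 0 0 3 0
After step 3: ants at (3,3),(3,3)
  0 0 0 0 0
  0 0 0 0 0
  0 0 0 2 0
  0 0 0 6 0

0 0 0 0 0
0 0 0 0 0
0 0 0 2 0
0 0 0 6 0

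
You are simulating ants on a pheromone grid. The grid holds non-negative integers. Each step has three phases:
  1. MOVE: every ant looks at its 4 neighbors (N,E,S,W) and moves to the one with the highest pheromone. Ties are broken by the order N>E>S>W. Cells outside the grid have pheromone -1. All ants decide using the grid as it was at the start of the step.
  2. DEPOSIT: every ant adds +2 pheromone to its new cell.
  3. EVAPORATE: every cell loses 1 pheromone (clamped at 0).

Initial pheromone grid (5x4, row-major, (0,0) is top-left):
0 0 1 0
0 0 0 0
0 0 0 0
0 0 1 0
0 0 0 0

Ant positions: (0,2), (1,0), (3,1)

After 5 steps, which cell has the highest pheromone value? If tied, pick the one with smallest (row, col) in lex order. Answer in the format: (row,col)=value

Step 1: ant0:(0,2)->E->(0,3) | ant1:(1,0)->N->(0,0) | ant2:(3,1)->E->(3,2)
  grid max=2 at (3,2)
Step 2: ant0:(0,3)->S->(1,3) | ant1:(0,0)->E->(0,1) | ant2:(3,2)->N->(2,2)
  grid max=1 at (0,1)
Step 3: ant0:(1,3)->N->(0,3) | ant1:(0,1)->E->(0,2) | ant2:(2,2)->S->(3,2)
  grid max=2 at (3,2)
Step 4: ant0:(0,3)->W->(0,2) | ant1:(0,2)->E->(0,3) | ant2:(3,2)->N->(2,2)
  grid max=2 at (0,2)
Step 5: ant0:(0,2)->E->(0,3) | ant1:(0,3)->W->(0,2) | ant2:(2,2)->S->(3,2)
  grid max=3 at (0,2)
Final grid:
  0 0 3 3
  0 0 0 0
  0 0 0 0
  0 0 2 0
  0 0 0 0
Max pheromone 3 at (0,2)

Answer: (0,2)=3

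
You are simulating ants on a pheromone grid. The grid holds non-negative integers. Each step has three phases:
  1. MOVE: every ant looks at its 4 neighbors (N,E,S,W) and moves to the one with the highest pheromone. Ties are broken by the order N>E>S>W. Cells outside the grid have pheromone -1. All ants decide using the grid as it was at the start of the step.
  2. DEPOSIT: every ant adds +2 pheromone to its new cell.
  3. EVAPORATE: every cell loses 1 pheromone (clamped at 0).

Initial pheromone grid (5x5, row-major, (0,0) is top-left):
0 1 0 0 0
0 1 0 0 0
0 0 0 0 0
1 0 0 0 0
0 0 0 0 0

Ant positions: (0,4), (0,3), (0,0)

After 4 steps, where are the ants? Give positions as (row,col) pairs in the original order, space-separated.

Step 1: ant0:(0,4)->S->(1,4) | ant1:(0,3)->E->(0,4) | ant2:(0,0)->E->(0,1)
  grid max=2 at (0,1)
Step 2: ant0:(1,4)->N->(0,4) | ant1:(0,4)->S->(1,4) | ant2:(0,1)->E->(0,2)
  grid max=2 at (0,4)
Step 3: ant0:(0,4)->S->(1,4) | ant1:(1,4)->N->(0,4) | ant2:(0,2)->W->(0,1)
  grid max=3 at (0,4)
Step 4: ant0:(1,4)->N->(0,4) | ant1:(0,4)->S->(1,4) | ant2:(0,1)->E->(0,2)
  grid max=4 at (0,4)

(0,4) (1,4) (0,2)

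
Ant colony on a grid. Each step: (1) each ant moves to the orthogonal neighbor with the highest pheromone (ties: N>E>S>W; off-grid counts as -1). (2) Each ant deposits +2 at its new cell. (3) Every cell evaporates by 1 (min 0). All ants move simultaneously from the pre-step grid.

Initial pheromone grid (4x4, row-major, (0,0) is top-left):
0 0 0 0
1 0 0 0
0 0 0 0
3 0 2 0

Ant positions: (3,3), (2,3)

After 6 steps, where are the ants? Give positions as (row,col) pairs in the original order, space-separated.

Step 1: ant0:(3,3)->W->(3,2) | ant1:(2,3)->N->(1,3)
  grid max=3 at (3,2)
Step 2: ant0:(3,2)->N->(2,2) | ant1:(1,3)->N->(0,3)
  grid max=2 at (3,2)
Step 3: ant0:(2,2)->S->(3,2) | ant1:(0,3)->S->(1,3)
  grid max=3 at (3,2)
Step 4: ant0:(3,2)->N->(2,2) | ant1:(1,3)->N->(0,3)
  grid max=2 at (3,2)
Step 5: ant0:(2,2)->S->(3,2) | ant1:(0,3)->S->(1,3)
  grid max=3 at (3,2)
Step 6: ant0:(3,2)->N->(2,2) | ant1:(1,3)->N->(0,3)
  grid max=2 at (3,2)

(2,2) (0,3)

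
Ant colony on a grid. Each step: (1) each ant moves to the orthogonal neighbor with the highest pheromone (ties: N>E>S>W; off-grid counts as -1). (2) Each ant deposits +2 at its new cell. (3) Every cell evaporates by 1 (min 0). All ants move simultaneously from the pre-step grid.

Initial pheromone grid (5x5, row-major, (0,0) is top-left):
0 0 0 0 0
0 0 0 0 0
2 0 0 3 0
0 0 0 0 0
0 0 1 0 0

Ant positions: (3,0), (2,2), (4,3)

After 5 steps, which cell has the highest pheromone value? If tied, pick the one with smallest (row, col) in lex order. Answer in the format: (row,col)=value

Step 1: ant0:(3,0)->N->(2,0) | ant1:(2,2)->E->(2,3) | ant2:(4,3)->W->(4,2)
  grid max=4 at (2,3)
Step 2: ant0:(2,0)->N->(1,0) | ant1:(2,3)->N->(1,3) | ant2:(4,2)->N->(3,2)
  grid max=3 at (2,3)
Step 3: ant0:(1,0)->S->(2,0) | ant1:(1,3)->S->(2,3) | ant2:(3,2)->S->(4,2)
  grid max=4 at (2,3)
Step 4: ant0:(2,0)->N->(1,0) | ant1:(2,3)->N->(1,3) | ant2:(4,2)->N->(3,2)
  grid max=3 at (2,3)
Step 5: ant0:(1,0)->S->(2,0) | ant1:(1,3)->S->(2,3) | ant2:(3,2)->S->(4,2)
  grid max=4 at (2,3)
Final grid:
  0 0 0 0 0
  0 0 0 0 0
  3 0 0 4 0
  0 0 0 0 0
  0 0 2 0 0
Max pheromone 4 at (2,3)

Answer: (2,3)=4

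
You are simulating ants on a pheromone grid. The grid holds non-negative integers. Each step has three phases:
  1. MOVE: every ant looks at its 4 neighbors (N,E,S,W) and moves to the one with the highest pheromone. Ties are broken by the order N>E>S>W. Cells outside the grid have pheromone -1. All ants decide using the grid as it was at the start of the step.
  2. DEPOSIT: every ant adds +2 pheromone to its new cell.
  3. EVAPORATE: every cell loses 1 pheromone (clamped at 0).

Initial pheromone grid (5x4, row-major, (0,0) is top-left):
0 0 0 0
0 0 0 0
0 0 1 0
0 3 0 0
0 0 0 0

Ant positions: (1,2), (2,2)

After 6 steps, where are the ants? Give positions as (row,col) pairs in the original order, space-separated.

Step 1: ant0:(1,2)->S->(2,2) | ant1:(2,2)->N->(1,2)
  grid max=2 at (2,2)
Step 2: ant0:(2,2)->N->(1,2) | ant1:(1,2)->S->(2,2)
  grid max=3 at (2,2)
Step 3: ant0:(1,2)->S->(2,2) | ant1:(2,2)->N->(1,2)
  grid max=4 at (2,2)
Step 4: ant0:(2,2)->N->(1,2) | ant1:(1,2)->S->(2,2)
  grid max=5 at (2,2)
Step 5: ant0:(1,2)->S->(2,2) | ant1:(2,2)->N->(1,2)
  grid max=6 at (2,2)
Step 6: ant0:(2,2)->N->(1,2) | ant1:(1,2)->S->(2,2)
  grid max=7 at (2,2)

(1,2) (2,2)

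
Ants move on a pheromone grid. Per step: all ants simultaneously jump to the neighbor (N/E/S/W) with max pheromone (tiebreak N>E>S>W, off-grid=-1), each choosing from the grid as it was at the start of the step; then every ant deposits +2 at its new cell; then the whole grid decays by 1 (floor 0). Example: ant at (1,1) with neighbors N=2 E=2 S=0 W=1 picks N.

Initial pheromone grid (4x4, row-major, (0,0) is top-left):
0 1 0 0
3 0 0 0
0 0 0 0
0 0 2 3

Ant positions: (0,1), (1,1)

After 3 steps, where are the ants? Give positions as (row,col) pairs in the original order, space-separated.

Step 1: ant0:(0,1)->E->(0,2) | ant1:(1,1)->W->(1,0)
  grid max=4 at (1,0)
Step 2: ant0:(0,2)->E->(0,3) | ant1:(1,0)->N->(0,0)
  grid max=3 at (1,0)
Step 3: ant0:(0,3)->S->(1,3) | ant1:(0,0)->S->(1,0)
  grid max=4 at (1,0)

(1,3) (1,0)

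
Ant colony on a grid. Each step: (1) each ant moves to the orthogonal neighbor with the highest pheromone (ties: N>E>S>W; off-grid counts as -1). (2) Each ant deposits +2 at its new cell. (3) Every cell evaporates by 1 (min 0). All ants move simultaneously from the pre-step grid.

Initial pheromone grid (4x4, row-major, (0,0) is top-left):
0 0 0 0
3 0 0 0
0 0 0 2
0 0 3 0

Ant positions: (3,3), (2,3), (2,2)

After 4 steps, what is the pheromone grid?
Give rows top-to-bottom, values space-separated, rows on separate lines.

After step 1: ants at (3,2),(1,3),(3,2)
  0 0 0 0
  2 0 0 1
  0 0 0 1
  0 0 6 0
After step 2: ants at (2,2),(2,3),(2,2)
  0 0 0 0
  1 0 0 0
  0 0 3 2
  0 0 5 0
After step 3: ants at (3,2),(2,2),(3,2)
  0 0 0 0
  0 0 0 0
  0 0 4 1
  0 0 8 0
After step 4: ants at (2,2),(3,2),(2,2)
  0 0 0 0
  0 0 0 0
  0 0 7 0
  0 0 9 0

0 0 0 0
0 0 0 0
0 0 7 0
0 0 9 0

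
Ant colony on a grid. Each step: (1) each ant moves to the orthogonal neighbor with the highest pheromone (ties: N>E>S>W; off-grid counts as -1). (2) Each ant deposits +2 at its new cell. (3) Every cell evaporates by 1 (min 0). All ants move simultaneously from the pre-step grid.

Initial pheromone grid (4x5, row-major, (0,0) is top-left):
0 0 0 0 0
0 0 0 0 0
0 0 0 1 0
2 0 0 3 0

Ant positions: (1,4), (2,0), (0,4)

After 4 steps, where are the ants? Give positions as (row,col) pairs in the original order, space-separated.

Step 1: ant0:(1,4)->N->(0,4) | ant1:(2,0)->S->(3,0) | ant2:(0,4)->S->(1,4)
  grid max=3 at (3,0)
Step 2: ant0:(0,4)->S->(1,4) | ant1:(3,0)->N->(2,0) | ant2:(1,4)->N->(0,4)
  grid max=2 at (0,4)
Step 3: ant0:(1,4)->N->(0,4) | ant1:(2,0)->S->(3,0) | ant2:(0,4)->S->(1,4)
  grid max=3 at (0,4)
Step 4: ant0:(0,4)->S->(1,4) | ant1:(3,0)->N->(2,0) | ant2:(1,4)->N->(0,4)
  grid max=4 at (0,4)

(1,4) (2,0) (0,4)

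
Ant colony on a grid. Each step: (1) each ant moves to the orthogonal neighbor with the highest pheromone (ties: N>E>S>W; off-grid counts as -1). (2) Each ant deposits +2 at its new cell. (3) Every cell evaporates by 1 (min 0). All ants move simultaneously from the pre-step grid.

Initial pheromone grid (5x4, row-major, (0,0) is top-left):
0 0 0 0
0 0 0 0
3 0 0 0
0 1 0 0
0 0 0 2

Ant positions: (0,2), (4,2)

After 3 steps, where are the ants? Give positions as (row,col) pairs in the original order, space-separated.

Step 1: ant0:(0,2)->E->(0,3) | ant1:(4,2)->E->(4,3)
  grid max=3 at (4,3)
Step 2: ant0:(0,3)->S->(1,3) | ant1:(4,3)->N->(3,3)
  grid max=2 at (4,3)
Step 3: ant0:(1,3)->N->(0,3) | ant1:(3,3)->S->(4,3)
  grid max=3 at (4,3)

(0,3) (4,3)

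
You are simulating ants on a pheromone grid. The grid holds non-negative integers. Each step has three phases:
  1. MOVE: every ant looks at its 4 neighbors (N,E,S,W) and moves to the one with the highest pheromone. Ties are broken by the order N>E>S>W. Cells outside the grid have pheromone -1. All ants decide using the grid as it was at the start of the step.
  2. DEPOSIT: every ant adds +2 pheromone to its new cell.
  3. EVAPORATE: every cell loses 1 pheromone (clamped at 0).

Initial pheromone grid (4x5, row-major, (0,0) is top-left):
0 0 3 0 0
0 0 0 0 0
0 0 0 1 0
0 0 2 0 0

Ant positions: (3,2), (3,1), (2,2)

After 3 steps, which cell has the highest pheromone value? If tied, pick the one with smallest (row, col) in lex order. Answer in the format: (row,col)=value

Answer: (3,2)=9

Derivation:
Step 1: ant0:(3,2)->N->(2,2) | ant1:(3,1)->E->(3,2) | ant2:(2,2)->S->(3,2)
  grid max=5 at (3,2)
Step 2: ant0:(2,2)->S->(3,2) | ant1:(3,2)->N->(2,2) | ant2:(3,2)->N->(2,2)
  grid max=6 at (3,2)
Step 3: ant0:(3,2)->N->(2,2) | ant1:(2,2)->S->(3,2) | ant2:(2,2)->S->(3,2)
  grid max=9 at (3,2)
Final grid:
  0 0 0 0 0
  0 0 0 0 0
  0 0 5 0 0
  0 0 9 0 0
Max pheromone 9 at (3,2)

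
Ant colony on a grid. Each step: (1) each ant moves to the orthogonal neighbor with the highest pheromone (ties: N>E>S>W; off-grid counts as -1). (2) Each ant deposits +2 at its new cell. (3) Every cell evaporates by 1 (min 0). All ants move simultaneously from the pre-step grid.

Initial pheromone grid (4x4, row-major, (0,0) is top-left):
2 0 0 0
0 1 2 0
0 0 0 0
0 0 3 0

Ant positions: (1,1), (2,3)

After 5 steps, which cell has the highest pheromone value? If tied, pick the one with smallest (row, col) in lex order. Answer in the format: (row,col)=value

Answer: (1,2)=7

Derivation:
Step 1: ant0:(1,1)->E->(1,2) | ant1:(2,3)->N->(1,3)
  grid max=3 at (1,2)
Step 2: ant0:(1,2)->E->(1,3) | ant1:(1,3)->W->(1,2)
  grid max=4 at (1,2)
Step 3: ant0:(1,3)->W->(1,2) | ant1:(1,2)->E->(1,3)
  grid max=5 at (1,2)
Step 4: ant0:(1,2)->E->(1,3) | ant1:(1,3)->W->(1,2)
  grid max=6 at (1,2)
Step 5: ant0:(1,3)->W->(1,2) | ant1:(1,2)->E->(1,3)
  grid max=7 at (1,2)
Final grid:
  0 0 0 0
  0 0 7 5
  0 0 0 0
  0 0 0 0
Max pheromone 7 at (1,2)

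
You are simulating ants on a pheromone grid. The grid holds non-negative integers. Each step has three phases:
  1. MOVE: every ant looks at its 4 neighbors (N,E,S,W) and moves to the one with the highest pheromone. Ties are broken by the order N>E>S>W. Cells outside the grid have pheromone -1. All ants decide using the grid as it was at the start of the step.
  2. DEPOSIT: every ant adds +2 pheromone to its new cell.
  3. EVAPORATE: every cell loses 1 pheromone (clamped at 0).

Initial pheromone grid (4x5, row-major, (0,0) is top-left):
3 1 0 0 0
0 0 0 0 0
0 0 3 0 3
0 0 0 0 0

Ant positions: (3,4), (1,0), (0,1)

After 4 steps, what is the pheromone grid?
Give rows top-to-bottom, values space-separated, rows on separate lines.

After step 1: ants at (2,4),(0,0),(0,0)
  6 0 0 0 0
  0 0 0 0 0
  0 0 2 0 4
  0 0 0 0 0
After step 2: ants at (1,4),(0,1),(0,1)
  5 3 0 0 0
  0 0 0 0 1
  0 0 1 0 3
  0 0 0 0 0
After step 3: ants at (2,4),(0,0),(0,0)
  8 2 0 0 0
  0 0 0 0 0
  0 0 0 0 4
  0 0 0 0 0
After step 4: ants at (1,4),(0,1),(0,1)
  7 5 0 0 0
  0 0 0 0 1
  0 0 0 0 3
  0 0 0 0 0

7 5 0 0 0
0 0 0 0 1
0 0 0 0 3
0 0 0 0 0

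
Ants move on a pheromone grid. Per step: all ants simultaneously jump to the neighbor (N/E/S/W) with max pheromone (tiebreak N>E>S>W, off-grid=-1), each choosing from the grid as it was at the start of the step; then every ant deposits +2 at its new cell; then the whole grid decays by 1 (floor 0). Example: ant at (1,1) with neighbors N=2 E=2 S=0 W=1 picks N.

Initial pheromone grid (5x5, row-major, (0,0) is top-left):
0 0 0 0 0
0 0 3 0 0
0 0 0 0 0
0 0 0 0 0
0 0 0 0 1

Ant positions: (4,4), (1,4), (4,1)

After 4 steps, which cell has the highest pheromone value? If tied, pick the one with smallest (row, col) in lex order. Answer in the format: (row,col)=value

Step 1: ant0:(4,4)->N->(3,4) | ant1:(1,4)->N->(0,4) | ant2:(4,1)->N->(3,1)
  grid max=2 at (1,2)
Step 2: ant0:(3,4)->N->(2,4) | ant1:(0,4)->S->(1,4) | ant2:(3,1)->N->(2,1)
  grid max=1 at (1,2)
Step 3: ant0:(2,4)->N->(1,4) | ant1:(1,4)->S->(2,4) | ant2:(2,1)->N->(1,1)
  grid max=2 at (1,4)
Step 4: ant0:(1,4)->S->(2,4) | ant1:(2,4)->N->(1,4) | ant2:(1,1)->N->(0,1)
  grid max=3 at (1,4)
Final grid:
  0 1 0 0 0
  0 0 0 0 3
  0 0 0 0 3
  0 0 0 0 0
  0 0 0 0 0
Max pheromone 3 at (1,4)

Answer: (1,4)=3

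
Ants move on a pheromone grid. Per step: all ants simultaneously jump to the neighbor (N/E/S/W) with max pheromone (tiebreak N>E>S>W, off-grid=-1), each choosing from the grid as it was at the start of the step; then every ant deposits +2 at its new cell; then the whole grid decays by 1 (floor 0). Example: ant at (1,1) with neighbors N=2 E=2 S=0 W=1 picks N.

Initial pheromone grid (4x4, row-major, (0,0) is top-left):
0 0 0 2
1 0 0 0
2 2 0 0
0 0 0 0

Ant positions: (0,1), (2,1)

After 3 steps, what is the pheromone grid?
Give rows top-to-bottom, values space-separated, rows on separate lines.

After step 1: ants at (0,2),(2,0)
  0 0 1 1
  0 0 0 0
  3 1 0 0
  0 0 0 0
After step 2: ants at (0,3),(2,1)
  0 0 0 2
  0 0 0 0
  2 2 0 0
  0 0 0 0
After step 3: ants at (1,3),(2,0)
  0 0 0 1
  0 0 0 1
  3 1 0 0
  0 0 0 0

0 0 0 1
0 0 0 1
3 1 0 0
0 0 0 0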